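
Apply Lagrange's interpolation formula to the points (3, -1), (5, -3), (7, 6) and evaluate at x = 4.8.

Lagrange interpolation formula:
P(x) = Σ yᵢ × Lᵢ(x)
where Lᵢ(x) = Π_{j≠i} (x - xⱼ)/(xᵢ - xⱼ)

L_0(4.8) = (4.8 - 5)/(3 - 5) × (4.8 - 7)/(3 - 7) = 0.055000
L_1(4.8) = (4.8 - 3)/(5 - 3) × (4.8 - 7)/(5 - 7) = 0.990000
L_2(4.8) = (4.8 - 3)/(7 - 3) × (4.8 - 5)/(7 - 5) = -0.045000

P(4.8) = (-1)×L_0(4.8) + (-3)×L_1(4.8) + 6×L_2(4.8)
P(4.8) = -3.295000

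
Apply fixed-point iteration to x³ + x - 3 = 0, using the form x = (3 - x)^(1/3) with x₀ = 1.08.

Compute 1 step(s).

Equation: x³ + x - 3 = 0
Fixed-point form: x = (3 - x)^(1/3)
x₀ = 1.08

x_1 = g(1.080000) = 1.242893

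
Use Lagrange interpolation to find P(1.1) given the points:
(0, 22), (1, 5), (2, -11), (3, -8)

Lagrange interpolation formula:
P(x) = Σ yᵢ × Lᵢ(x)
where Lᵢ(x) = Π_{j≠i} (x - xⱼ)/(xᵢ - xⱼ)

L_0(1.1) = (1.1 - 1)/(0 - 1) × (1.1 - 2)/(0 - 2) × (1.1 - 3)/(0 - 3) = -0.028500
L_1(1.1) = (1.1 - 0)/(1 - 0) × (1.1 - 2)/(1 - 2) × (1.1 - 3)/(1 - 3) = 0.940500
L_2(1.1) = (1.1 - 0)/(2 - 0) × (1.1 - 1)/(2 - 1) × (1.1 - 3)/(2 - 3) = 0.104500
L_3(1.1) = (1.1 - 0)/(3 - 0) × (1.1 - 1)/(3 - 1) × (1.1 - 2)/(3 - 2) = -0.016500

P(1.1) = 22×L_0(1.1) + 5×L_1(1.1) + (-11)×L_2(1.1) + (-8)×L_3(1.1)
P(1.1) = 3.058000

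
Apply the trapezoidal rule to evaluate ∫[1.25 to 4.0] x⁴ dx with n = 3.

f(x) = x⁴
a = 1.25, b = 4.0, n = 3
h = (b - a)/n = 0.916667

Trapezoidal rule: (h/2)[f(x₀) + 2f(x₁) + 2f(x₂) + ... + f(xₙ)]

x_0 = 1.2500, f(x_0) = 2.441406, coefficient = 1
x_1 = 2.1667, f(x_1) = 22.037809, coefficient = 2
x_2 = 3.0833, f(x_2) = 90.381993, coefficient = 2
x_3 = 4.0000, f(x_3) = 256.000000, coefficient = 1

I ≈ (0.916667/2) × 483.281009 = 221.503796
Exact value: 204.189648
Error: 17.314147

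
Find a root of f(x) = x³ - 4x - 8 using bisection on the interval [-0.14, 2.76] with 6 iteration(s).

f(x) = x³ - 4x - 8
Initial interval: [-0.14, 2.76]

Iteration 1:
  c_1 = (-0.140000 + 2.760000)/2 = 1.310000
  f(c_1) = f(1.310000) = -10.991909
  f(a) × f(c) ≥ 0, new interval: [1.310000, 2.760000]
Iteration 2:
  c_2 = (1.310000 + 2.760000)/2 = 2.035000
  f(c_2) = f(2.035000) = -7.712607
  f(a) × f(c) ≥ 0, new interval: [2.035000, 2.760000]
Iteration 3:
  c_3 = (2.035000 + 2.760000)/2 = 2.397500
  f(c_3) = f(2.397500) = -3.809155
  f(a) × f(c) ≥ 0, new interval: [2.397500, 2.760000]
Iteration 4:
  c_4 = (2.397500 + 2.760000)/2 = 2.578750
  f(c_4) = f(2.578750) = -1.166437
  f(a) × f(c) ≥ 0, new interval: [2.578750, 2.760000]
Iteration 5:
  c_5 = (2.578750 + 2.760000)/2 = 2.669375
  f(c_5) = f(2.669375) = 0.343299
  f(a) × f(c) < 0, new interval: [2.578750, 2.669375]
Iteration 6:
  c_6 = (2.578750 + 2.669375)/2 = 2.624062
  f(c_6) = f(2.624062) = -0.427732
  f(a) × f(c) ≥ 0, new interval: [2.624062, 2.669375]

After 6 iteration(s), the approximation is c_6 = 2.624062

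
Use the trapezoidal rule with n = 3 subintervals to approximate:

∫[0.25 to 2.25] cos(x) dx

f(x) = cos(x)
a = 0.25, b = 2.25, n = 3
h = (b - a)/n = 0.666667

Trapezoidal rule: (h/2)[f(x₀) + 2f(x₁) + 2f(x₂) + ... + f(xₙ)]

x_0 = 0.2500, f(x_0) = 0.968912, coefficient = 1
x_1 = 0.9167, f(x_1) = 0.608469, coefficient = 2
x_2 = 1.5833, f(x_2) = -0.012537, coefficient = 2
x_3 = 2.2500, f(x_3) = -0.628174, coefficient = 1

I ≈ (0.666667/2) × 1.532603 = 0.510868
Exact value: 0.530669
Error: 0.019802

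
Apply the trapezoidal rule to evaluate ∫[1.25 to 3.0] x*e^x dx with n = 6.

f(x) = x*e^x
a = 1.25, b = 3.0, n = 6
h = (b - a)/n = 0.291667

Trapezoidal rule: (h/2)[f(x₀) + 2f(x₁) + 2f(x₂) + ... + f(xₙ)]

x_0 = 1.2500, f(x_0) = 4.362929, coefficient = 1
x_1 = 1.5417, f(x_1) = 7.203239, coefficient = 2
x_2 = 1.8333, f(x_2) = 11.466952, coefficient = 2
x_3 = 2.1250, f(x_3) = 17.792407, coefficient = 2
x_4 = 2.4167, f(x_4) = 27.087053, coefficient = 2
x_5 = 2.7083, f(x_5) = 40.636504, coefficient = 2
x_6 = 3.0000, f(x_6) = 60.256611, coefficient = 1

I ≈ (0.291667/2) × 272.991848 = 39.811311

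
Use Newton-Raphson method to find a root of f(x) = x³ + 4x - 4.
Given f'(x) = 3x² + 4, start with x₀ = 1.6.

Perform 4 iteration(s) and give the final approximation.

f(x) = x³ + 4x - 4
f'(x) = 3x² + 4
x₀ = 1.6

Newton-Raphson formula: x_{n+1} = x_n - f(x_n)/f'(x_n)

Iteration 1:
  f(1.600000) = 6.496000
  f'(1.600000) = 11.680000
  x_1 = 1.600000 - 6.496000/11.680000 = 1.043836
Iteration 2:
  f(1.043836) = 1.312698
  f'(1.043836) = 7.268778
  x_2 = 1.043836 - 1.312698/7.268778 = 0.863242
Iteration 3:
  f(0.863242) = 0.096242
  f'(0.863242) = 6.235558
  x_3 = 0.863242 - 0.096242/6.235558 = 0.847807
Iteration 4:
  f(0.847807) = 0.000613
  f'(0.847807) = 6.156331
  x_4 = 0.847807 - 0.000613/6.156331 = 0.847708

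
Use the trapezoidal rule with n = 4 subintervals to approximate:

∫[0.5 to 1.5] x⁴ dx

f(x) = x⁴
a = 0.5, b = 1.5, n = 4
h = (b - a)/n = 0.250000

Trapezoidal rule: (h/2)[f(x₀) + 2f(x₁) + 2f(x₂) + ... + f(xₙ)]

x_0 = 0.5000, f(x_0) = 0.062500, coefficient = 1
x_1 = 0.7500, f(x_1) = 0.316406, coefficient = 2
x_2 = 1.0000, f(x_2) = 1.000000, coefficient = 2
x_3 = 1.2500, f(x_3) = 2.441406, coefficient = 2
x_4 = 1.5000, f(x_4) = 5.062500, coefficient = 1

I ≈ (0.250000/2) × 12.640625 = 1.580078
Exact value: 1.512500
Error: 0.067578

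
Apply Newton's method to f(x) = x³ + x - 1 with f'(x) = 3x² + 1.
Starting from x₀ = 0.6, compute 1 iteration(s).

f(x) = x³ + x - 1
f'(x) = 3x² + 1
x₀ = 0.6

Newton-Raphson formula: x_{n+1} = x_n - f(x_n)/f'(x_n)

Iteration 1:
  f(0.600000) = -0.184000
  f'(0.600000) = 2.080000
  x_1 = 0.600000 - (-0.184000)/2.080000 = 0.688462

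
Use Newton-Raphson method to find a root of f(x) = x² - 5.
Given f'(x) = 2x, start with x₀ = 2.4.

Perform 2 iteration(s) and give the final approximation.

f(x) = x² - 5
f'(x) = 2x
x₀ = 2.4

Newton-Raphson formula: x_{n+1} = x_n - f(x_n)/f'(x_n)

Iteration 1:
  f(2.400000) = 0.760000
  f'(2.400000) = 4.800000
  x_1 = 2.400000 - 0.760000/4.800000 = 2.241667
Iteration 2:
  f(2.241667) = 0.025069
  f'(2.241667) = 4.483333
  x_2 = 2.241667 - 0.025069/4.483333 = 2.236075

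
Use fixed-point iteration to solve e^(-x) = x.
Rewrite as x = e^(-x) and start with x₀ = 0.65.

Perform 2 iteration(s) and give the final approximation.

Equation: e^(-x) = x
Fixed-point form: x = e^(-x)
x₀ = 0.65

x_1 = g(0.650000) = 0.522046
x_2 = g(0.522046) = 0.593306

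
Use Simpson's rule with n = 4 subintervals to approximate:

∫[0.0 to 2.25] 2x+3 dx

f(x) = 2x+3
a = 0.0, b = 2.25, n = 4
h = (b - a)/n = 0.562500

Simpson's rule: (h/3)[f(x₀) + 4f(x₁) + 2f(x₂) + ... + f(xₙ)]

x_0 = 0.0000, f(x_0) = 3.000000, coefficient = 1
x_1 = 0.5625, f(x_1) = 4.125000, coefficient = 4
x_2 = 1.1250, f(x_2) = 5.250000, coefficient = 2
x_3 = 1.6875, f(x_3) = 6.375000, coefficient = 4
x_4 = 2.2500, f(x_4) = 7.500000, coefficient = 1

I ≈ (0.562500/3) × 63.000000 = 11.812500
Exact value: 11.812500
Error: 0.000000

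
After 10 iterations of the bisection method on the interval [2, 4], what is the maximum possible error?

Bisection error bound: |error| ≤ (b-a)/2^n
|error| ≤ (4 - 2)/2^10 = 2/2^10
|error| ≤ 0.0019531250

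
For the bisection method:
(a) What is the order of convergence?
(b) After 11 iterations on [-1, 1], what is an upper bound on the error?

(a) Bisection has linear (order 1) convergence; the error is halved each step.

(b) Error bound = (b-a)/2^n = (1 - (-1))/2^{11}
    = 2/2^{11}

(a) 1 (linear); (b) error ≤ 9.77e-04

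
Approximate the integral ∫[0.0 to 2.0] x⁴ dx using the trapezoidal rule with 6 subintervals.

f(x) = x⁴
a = 0.0, b = 2.0, n = 6
h = (b - a)/n = 0.333333

Trapezoidal rule: (h/2)[f(x₀) + 2f(x₁) + 2f(x₂) + ... + f(xₙ)]

x_0 = 0.0000, f(x_0) = 0.000000, coefficient = 1
x_1 = 0.3333, f(x_1) = 0.012346, coefficient = 2
x_2 = 0.6667, f(x_2) = 0.197531, coefficient = 2
x_3 = 1.0000, f(x_3) = 1.000000, coefficient = 2
x_4 = 1.3333, f(x_4) = 3.160494, coefficient = 2
x_5 = 1.6667, f(x_5) = 7.716049, coefficient = 2
x_6 = 2.0000, f(x_6) = 16.000000, coefficient = 1

I ≈ (0.333333/2) × 40.172840 = 6.695473
Exact value: 6.400000
Error: 0.295473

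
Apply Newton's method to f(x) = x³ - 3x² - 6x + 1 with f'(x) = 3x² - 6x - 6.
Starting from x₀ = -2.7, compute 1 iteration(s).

f(x) = x³ - 3x² - 6x + 1
f'(x) = 3x² - 6x - 6
x₀ = -2.7

Newton-Raphson formula: x_{n+1} = x_n - f(x_n)/f'(x_n)

Iteration 1:
  f(-2.700000) = -24.353000
  f'(-2.700000) = 32.070000
  x_1 = -2.700000 - (-24.353000)/32.070000 = -1.940630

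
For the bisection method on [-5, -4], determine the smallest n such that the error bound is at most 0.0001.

We need (b-a)/2^n ≤ 0.0001
(-4 - (-5))/2^n ≤ 0.0001
1/2^n ≤ 0.0001
2^n ≥ 10000
n ≥ log₂(10000) = 13.29
n ≥ 14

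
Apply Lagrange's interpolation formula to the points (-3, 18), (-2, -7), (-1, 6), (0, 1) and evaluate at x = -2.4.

Lagrange interpolation formula:
P(x) = Σ yᵢ × Lᵢ(x)
where Lᵢ(x) = Π_{j≠i} (x - xⱼ)/(xᵢ - xⱼ)

L_0(-2.4) = (-2.4 - (-2))/(-3 - (-2)) × (-2.4 - (-1))/(-3 - (-1)) × (-2.4 - 0)/(-3 - 0) = 0.224000
L_1(-2.4) = (-2.4 - (-3))/(-2 - (-3)) × (-2.4 - (-1))/(-2 - (-1)) × (-2.4 - 0)/(-2 - 0) = 1.008000
L_2(-2.4) = (-2.4 - (-3))/(-1 - (-3)) × (-2.4 - (-2))/(-1 - (-2)) × (-2.4 - 0)/(-1 - 0) = -0.288000
L_3(-2.4) = (-2.4 - (-3))/(0 - (-3)) × (-2.4 - (-2))/(0 - (-2)) × (-2.4 - (-1))/(0 - (-1)) = 0.056000

P(-2.4) = 18×L_0(-2.4) + (-7)×L_1(-2.4) + 6×L_2(-2.4) + 1×L_3(-2.4)
P(-2.4) = -4.696000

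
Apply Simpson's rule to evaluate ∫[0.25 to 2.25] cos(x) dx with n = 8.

f(x) = cos(x)
a = 0.25, b = 2.25, n = 8
h = (b - a)/n = 0.250000

Simpson's rule: (h/3)[f(x₀) + 4f(x₁) + 2f(x₂) + ... + f(xₙ)]

x_0 = 0.2500, f(x_0) = 0.968912, coefficient = 1
x_1 = 0.5000, f(x_1) = 0.877583, coefficient = 4
x_2 = 0.7500, f(x_2) = 0.731689, coefficient = 2
x_3 = 1.0000, f(x_3) = 0.540302, coefficient = 4
x_4 = 1.2500, f(x_4) = 0.315322, coefficient = 2
x_5 = 1.5000, f(x_5) = 0.070737, coefficient = 4
x_6 = 1.7500, f(x_6) = -0.178246, coefficient = 2
x_7 = 2.0000, f(x_7) = -0.416147, coefficient = 4
x_8 = 2.2500, f(x_8) = -0.628174, coefficient = 1

I ≈ (0.250000/3) × 6.368170 = 0.530681
Exact value: 0.530669
Error: 0.000012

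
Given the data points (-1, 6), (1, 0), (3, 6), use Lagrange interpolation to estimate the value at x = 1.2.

Lagrange interpolation formula:
P(x) = Σ yᵢ × Lᵢ(x)
where Lᵢ(x) = Π_{j≠i} (x - xⱼ)/(xᵢ - xⱼ)

L_0(1.2) = (1.2 - 1)/(-1 - 1) × (1.2 - 3)/(-1 - 3) = -0.045000
L_1(1.2) = (1.2 - (-1))/(1 - (-1)) × (1.2 - 3)/(1 - 3) = 0.990000
L_2(1.2) = (1.2 - (-1))/(3 - (-1)) × (1.2 - 1)/(3 - 1) = 0.055000

P(1.2) = 6×L_0(1.2) + 0×L_1(1.2) + 6×L_2(1.2)
P(1.2) = 0.060000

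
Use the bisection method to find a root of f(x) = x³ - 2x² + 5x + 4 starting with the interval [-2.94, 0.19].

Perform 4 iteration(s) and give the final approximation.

f(x) = x³ - 2x² + 5x + 4
Initial interval: [-2.94, 0.19]

Iteration 1:
  c_1 = (-2.940000 + 0.190000)/2 = -1.375000
  f(c_1) = f(-1.375000) = -9.255859
  f(a) × f(c) ≥ 0, new interval: [-1.375000, 0.190000]
Iteration 2:
  c_2 = (-1.375000 + 0.190000)/2 = -0.592500
  f(c_2) = f(-0.592500) = 0.127387
  f(a) × f(c) < 0, new interval: [-1.375000, -0.592500]
Iteration 3:
  c_3 = (-1.375000 + (-0.592500))/2 = -0.983750
  f(c_3) = f(-0.983750) = -3.806316
  f(a) × f(c) ≥ 0, new interval: [-0.983750, -0.592500]
Iteration 4:
  c_4 = (-0.983750 + (-0.592500))/2 = -0.788125
  f(c_4) = f(-0.788125) = -1.672444
  f(a) × f(c) ≥ 0, new interval: [-0.788125, -0.592500]

After 4 iteration(s), the approximation is c_4 = -0.788125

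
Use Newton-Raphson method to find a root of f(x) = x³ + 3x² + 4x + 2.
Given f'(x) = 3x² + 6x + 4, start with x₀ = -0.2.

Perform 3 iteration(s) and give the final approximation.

f(x) = x³ + 3x² + 4x + 2
f'(x) = 3x² + 6x + 4
x₀ = -0.2

Newton-Raphson formula: x_{n+1} = x_n - f(x_n)/f'(x_n)

Iteration 1:
  f(-0.200000) = 1.312000
  f'(-0.200000) = 2.920000
  x_1 = -0.200000 - 1.312000/2.920000 = -0.649315
Iteration 2:
  f(-0.649315) = 0.393812
  f'(-0.649315) = 1.368940
  x_2 = -0.649315 - 0.393812/1.368940 = -0.936992
Iteration 3:
  f(-0.936992) = 0.063258
  f'(-0.936992) = 1.011910
  x_3 = -0.936992 - 0.063258/1.011910 = -0.999506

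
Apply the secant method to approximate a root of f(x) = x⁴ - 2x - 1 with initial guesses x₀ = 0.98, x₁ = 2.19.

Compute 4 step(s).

f(x) = x⁴ - 2x - 1
x₀ = 0.98, x₁ = 2.19

Secant formula: x_{n+1} = x_n - f(x_n)(x_n - x_{n-1})/(f(x_n) - f(x_{n-1}))

Iteration 1:
  f(0.980000) = -2.037632
  f(2.190000) = 17.622575
  x_2 = 2.190000 - 17.622575×(2.190000 - 0.980000)/(17.622575 - (-2.037632))
       = 1.105407
Iteration 2:
  f(2.190000) = 17.622575
  f(1.105407) = -1.717713
  x_3 = 1.105407 - (-1.717713)×(1.105407 - 2.190000)/(-1.717713 - 17.622575)
       = 1.201736
Iteration 3:
  f(1.105407) = -1.717713
  f(1.201736) = -1.317848
  x_4 = 1.201736 - (-1.317848)×(1.201736 - 1.105407)/(-1.317848 - (-1.717713))
       = 1.519208
Iteration 4:
  f(1.201736) = -1.317848
  f(1.519208) = 1.288419
  x_5 = 1.519208 - 1.288419×(1.519208 - 1.201736)/(1.288419 - (-1.317848))
       = 1.362264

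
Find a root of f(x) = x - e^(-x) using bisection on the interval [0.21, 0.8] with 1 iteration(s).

f(x) = x - e^(-x)
Initial interval: [0.21, 0.8]

Iteration 1:
  c_1 = (0.210000 + 0.800000)/2 = 0.505000
  f(c_1) = f(0.505000) = -0.098506
  f(a) × f(c) ≥ 0, new interval: [0.505000, 0.800000]

After 1 iteration(s), the approximation is c_1 = 0.505000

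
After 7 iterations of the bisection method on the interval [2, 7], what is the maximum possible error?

Bisection error bound: |error| ≤ (b-a)/2^n
|error| ≤ (7 - 2)/2^7 = 5/2^7
|error| ≤ 0.0390625000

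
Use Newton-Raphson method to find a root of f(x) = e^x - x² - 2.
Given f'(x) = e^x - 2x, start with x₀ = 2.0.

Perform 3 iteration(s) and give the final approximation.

f(x) = e^x - x² - 2
f'(x) = e^x - 2x
x₀ = 2.0

Newton-Raphson formula: x_{n+1} = x_n - f(x_n)/f'(x_n)

Iteration 1:
  f(2.000000) = 1.389056
  f'(2.000000) = 3.389056
  x_1 = 2.000000 - 1.389056/3.389056 = 1.590135
Iteration 2:
  f(1.590135) = 0.375881
  f'(1.590135) = 1.724140
  x_2 = 1.590135 - 0.375881/1.724140 = 1.372124
Iteration 3:
  f(1.372124) = 0.060994
  f'(1.372124) = 1.199470
  x_3 = 1.372124 - 0.060994/1.199470 = 1.321273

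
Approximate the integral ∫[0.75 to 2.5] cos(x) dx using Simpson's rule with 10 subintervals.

f(x) = cos(x)
a = 0.75, b = 2.5, n = 10
h = (b - a)/n = 0.175000

Simpson's rule: (h/3)[f(x₀) + 4f(x₁) + 2f(x₂) + ... + f(xₙ)]

x_0 = 0.7500, f(x_0) = 0.731689, coefficient = 1
x_1 = 0.9250, f(x_1) = 0.601835, coefficient = 4
x_2 = 1.1000, f(x_2) = 0.453596, coefficient = 2
x_3 = 1.2750, f(x_3) = 0.291502, coefficient = 4
x_4 = 1.4500, f(x_4) = 0.120503, coefficient = 2
x_5 = 1.6250, f(x_5) = -0.054177, coefficient = 4
x_6 = 1.8000, f(x_6) = -0.227202, coefficient = 2
x_7 = 1.9750, f(x_7) = -0.393287, coefficient = 4
x_8 = 2.1500, f(x_8) = -0.547358, coefficient = 2
x_9 = 2.3250, f(x_9) = -0.684709, coefficient = 4
x_10 = 2.5000, f(x_10) = -0.801144, coefficient = 1

I ≈ (0.175000/3) × -1.425721 = -0.083167
Exact value: -0.083167
Error: 0.000000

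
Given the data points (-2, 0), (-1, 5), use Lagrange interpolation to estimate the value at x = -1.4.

Lagrange interpolation formula:
P(x) = Σ yᵢ × Lᵢ(x)
where Lᵢ(x) = Π_{j≠i} (x - xⱼ)/(xᵢ - xⱼ)

L_0(-1.4) = (-1.4 - (-1))/(-2 - (-1)) = 0.400000
L_1(-1.4) = (-1.4 - (-2))/(-1 - (-2)) = 0.600000

P(-1.4) = 0×L_0(-1.4) + 5×L_1(-1.4)
P(-1.4) = 3.000000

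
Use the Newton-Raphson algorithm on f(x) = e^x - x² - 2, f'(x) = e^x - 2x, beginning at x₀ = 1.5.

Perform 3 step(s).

f(x) = e^x - x² - 2
f'(x) = e^x - 2x
x₀ = 1.5

Newton-Raphson formula: x_{n+1} = x_n - f(x_n)/f'(x_n)

Iteration 1:
  f(1.500000) = 0.231689
  f'(1.500000) = 1.481689
  x_1 = 1.500000 - 0.231689/1.481689 = 1.343632
Iteration 2:
  f(1.343632) = 0.027592
  f'(1.343632) = 1.145675
  x_2 = 1.343632 - 0.027592/1.145675 = 1.319548
Iteration 3:
  f(1.319548) = 0.000523
  f'(1.319548) = 1.102634
  x_3 = 1.319548 - 0.000523/1.102634 = 1.319074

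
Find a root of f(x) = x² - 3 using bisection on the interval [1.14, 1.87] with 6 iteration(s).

f(x) = x² - 3
Initial interval: [1.14, 1.87]

Iteration 1:
  c_1 = (1.140000 + 1.870000)/2 = 1.505000
  f(c_1) = f(1.505000) = -0.734975
  f(a) × f(c) ≥ 0, new interval: [1.505000, 1.870000]
Iteration 2:
  c_2 = (1.505000 + 1.870000)/2 = 1.687500
  f(c_2) = f(1.687500) = -0.152344
  f(a) × f(c) ≥ 0, new interval: [1.687500, 1.870000]
Iteration 3:
  c_3 = (1.687500 + 1.870000)/2 = 1.778750
  f(c_3) = f(1.778750) = 0.163952
  f(a) × f(c) < 0, new interval: [1.687500, 1.778750]
Iteration 4:
  c_4 = (1.687500 + 1.778750)/2 = 1.733125
  f(c_4) = f(1.733125) = 0.003722
  f(a) × f(c) < 0, new interval: [1.687500, 1.733125]
Iteration 5:
  c_5 = (1.687500 + 1.733125)/2 = 1.710313
  f(c_5) = f(1.710313) = -0.074831
  f(a) × f(c) ≥ 0, new interval: [1.710313, 1.733125]
Iteration 6:
  c_6 = (1.710313 + 1.733125)/2 = 1.721719
  f(c_6) = f(1.721719) = -0.035685
  f(a) × f(c) ≥ 0, new interval: [1.721719, 1.733125]

After 6 iteration(s), the approximation is c_6 = 1.721719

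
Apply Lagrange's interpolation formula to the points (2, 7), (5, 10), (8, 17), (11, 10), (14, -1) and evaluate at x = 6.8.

Lagrange interpolation formula:
P(x) = Σ yᵢ × Lᵢ(x)
where Lᵢ(x) = Π_{j≠i} (x - xⱼ)/(xᵢ - xⱼ)

L_0(6.8) = (6.8 - 5)/(2 - 5) × (6.8 - 8)/(2 - 8) × (6.8 - 11)/(2 - 11) × (6.8 - 14)/(2 - 14) = -0.033600
L_1(6.8) = (6.8 - 2)/(5 - 2) × (6.8 - 8)/(5 - 8) × (6.8 - 11)/(5 - 11) × (6.8 - 14)/(5 - 14) = 0.358400
L_2(6.8) = (6.8 - 2)/(8 - 2) × (6.8 - 5)/(8 - 5) × (6.8 - 11)/(8 - 11) × (6.8 - 14)/(8 - 14) = 0.806400
L_3(6.8) = (6.8 - 2)/(11 - 2) × (6.8 - 5)/(11 - 5) × (6.8 - 8)/(11 - 8) × (6.8 - 14)/(11 - 14) = -0.153600
L_4(6.8) = (6.8 - 2)/(14 - 2) × (6.8 - 5)/(14 - 5) × (6.8 - 8)/(14 - 8) × (6.8 - 11)/(14 - 11) = 0.022400

P(6.8) = 7×L_0(6.8) + 10×L_1(6.8) + 17×L_2(6.8) + 10×L_3(6.8) + (-1)×L_4(6.8)
P(6.8) = 15.499200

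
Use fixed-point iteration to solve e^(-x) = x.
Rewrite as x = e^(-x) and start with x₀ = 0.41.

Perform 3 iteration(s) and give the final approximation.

Equation: e^(-x) = x
Fixed-point form: x = e^(-x)
x₀ = 0.41

x_1 = g(0.410000) = 0.663650
x_2 = g(0.663650) = 0.514968
x_3 = g(0.514968) = 0.597520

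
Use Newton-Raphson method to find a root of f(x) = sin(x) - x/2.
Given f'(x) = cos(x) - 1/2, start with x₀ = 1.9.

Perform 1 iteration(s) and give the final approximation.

f(x) = sin(x) - x/2
f'(x) = cos(x) - 1/2
x₀ = 1.9

Newton-Raphson formula: x_{n+1} = x_n - f(x_n)/f'(x_n)

Iteration 1:
  f(1.900000) = -0.003700
  f'(1.900000) = -0.823290
  x_1 = 1.900000 - (-0.003700)/(-0.823290) = 1.895506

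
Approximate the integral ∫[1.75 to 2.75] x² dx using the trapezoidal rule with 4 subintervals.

f(x) = x²
a = 1.75, b = 2.75, n = 4
h = (b - a)/n = 0.250000

Trapezoidal rule: (h/2)[f(x₀) + 2f(x₁) + 2f(x₂) + ... + f(xₙ)]

x_0 = 1.7500, f(x_0) = 3.062500, coefficient = 1
x_1 = 2.0000, f(x_1) = 4.000000, coefficient = 2
x_2 = 2.2500, f(x_2) = 5.062500, coefficient = 2
x_3 = 2.5000, f(x_3) = 6.250000, coefficient = 2
x_4 = 2.7500, f(x_4) = 7.562500, coefficient = 1

I ≈ (0.250000/2) × 41.250000 = 5.156250
Exact value: 5.145833
Error: 0.010417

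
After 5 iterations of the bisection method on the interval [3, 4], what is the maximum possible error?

Bisection error bound: |error| ≤ (b-a)/2^n
|error| ≤ (4 - 3)/2^5 = 1/2^5
|error| ≤ 0.0312500000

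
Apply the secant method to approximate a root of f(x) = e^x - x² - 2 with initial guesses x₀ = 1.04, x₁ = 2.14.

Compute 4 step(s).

f(x) = e^x - x² - 2
x₀ = 1.04, x₁ = 2.14

Secant formula: x_{n+1} = x_n - f(x_n)(x_n - x_{n-1})/(f(x_n) - f(x_{n-1}))

Iteration 1:
  f(1.040000) = -0.252383
  f(2.140000) = 1.919838
  x_2 = 2.140000 - 1.919838×(2.140000 - 1.040000)/(1.919838 - (-0.252383))
       = 1.167805
Iteration 2:
  f(2.140000) = 1.919838
  f(1.167805) = -0.148840
  x_3 = 1.167805 - (-0.148840)×(1.167805 - 2.140000)/(-0.148840 - 1.919838)
       = 1.237754
Iteration 3:
  f(1.167805) = -0.148840
  f(1.237754) = -0.084174
  x_4 = 1.237754 - (-0.084174)×(1.237754 - 1.167805)/(-0.084174 - (-0.148840))
       = 1.328804
Iteration 4:
  f(1.237754) = -0.084174
  f(1.328804) = 0.010804
  x_5 = 1.328804 - 0.010804×(1.328804 - 1.237754)/(0.010804 - (-0.084174))
       = 1.318447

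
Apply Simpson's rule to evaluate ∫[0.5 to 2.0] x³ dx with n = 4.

f(x) = x³
a = 0.5, b = 2.0, n = 4
h = (b - a)/n = 0.375000

Simpson's rule: (h/3)[f(x₀) + 4f(x₁) + 2f(x₂) + ... + f(xₙ)]

x_0 = 0.5000, f(x_0) = 0.125000, coefficient = 1
x_1 = 0.8750, f(x_1) = 0.669922, coefficient = 4
x_2 = 1.2500, f(x_2) = 1.953125, coefficient = 2
x_3 = 1.6250, f(x_3) = 4.291016, coefficient = 4
x_4 = 2.0000, f(x_4) = 8.000000, coefficient = 1

I ≈ (0.375000/3) × 31.875000 = 3.984375
Exact value: 3.984375
Error: 0.000000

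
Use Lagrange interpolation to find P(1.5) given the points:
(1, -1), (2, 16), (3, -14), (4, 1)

Lagrange interpolation formula:
P(x) = Σ yᵢ × Lᵢ(x)
where Lᵢ(x) = Π_{j≠i} (x - xⱼ)/(xᵢ - xⱼ)

L_0(1.5) = (1.5 - 2)/(1 - 2) × (1.5 - 3)/(1 - 3) × (1.5 - 4)/(1 - 4) = 0.312500
L_1(1.5) = (1.5 - 1)/(2 - 1) × (1.5 - 3)/(2 - 3) × (1.5 - 4)/(2 - 4) = 0.937500
L_2(1.5) = (1.5 - 1)/(3 - 1) × (1.5 - 2)/(3 - 2) × (1.5 - 4)/(3 - 4) = -0.312500
L_3(1.5) = (1.5 - 1)/(4 - 1) × (1.5 - 2)/(4 - 2) × (1.5 - 3)/(4 - 3) = 0.062500

P(1.5) = (-1)×L_0(1.5) + 16×L_1(1.5) + (-14)×L_2(1.5) + 1×L_3(1.5)
P(1.5) = 19.125000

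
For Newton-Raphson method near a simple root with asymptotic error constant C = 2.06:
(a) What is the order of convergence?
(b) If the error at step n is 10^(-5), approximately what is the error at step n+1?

(a) Newton-Raphson has quadratic (order 2) convergence near simple roots.
    This means |e_{n+1}| ≈ C|e_n|².

(b) With |e_n| = 10^(-5) and C = 2.06:
    |e_{n+1}| ≈ 2.06 × (10^(-5))² = 2.06 × 10^(-10)

(a) 2 (quadratic); (b) |e_{n+1}| ≈ 2.060e-10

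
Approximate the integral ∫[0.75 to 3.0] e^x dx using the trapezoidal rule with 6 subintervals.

f(x) = e^x
a = 0.75, b = 3.0, n = 6
h = (b - a)/n = 0.375000

Trapezoidal rule: (h/2)[f(x₀) + 2f(x₁) + 2f(x₂) + ... + f(xₙ)]

x_0 = 0.7500, f(x_0) = 2.117000, coefficient = 1
x_1 = 1.1250, f(x_1) = 3.080217, coefficient = 2
x_2 = 1.5000, f(x_2) = 4.481689, coefficient = 2
x_3 = 1.8750, f(x_3) = 6.520819, coefficient = 2
x_4 = 2.2500, f(x_4) = 9.487736, coefficient = 2
x_5 = 2.6250, f(x_5) = 13.804574, coefficient = 2
x_6 = 3.0000, f(x_6) = 20.085537, coefficient = 1

I ≈ (0.375000/2) × 96.952607 = 18.178614
Exact value: 17.968537
Error: 0.210077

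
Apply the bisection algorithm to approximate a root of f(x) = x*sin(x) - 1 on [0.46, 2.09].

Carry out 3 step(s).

f(x) = x*sin(x) - 1
Initial interval: [0.46, 2.09]

Iteration 1:
  c_1 = (0.460000 + 2.090000)/2 = 1.275000
  f(c_1) = f(1.275000) = 0.219627
  f(a) × f(c) < 0, new interval: [0.460000, 1.275000]
Iteration 2:
  c_2 = (0.460000 + 1.275000)/2 = 0.867500
  f(c_2) = f(0.867500) = -0.338345
  f(a) × f(c) ≥ 0, new interval: [0.867500, 1.275000]
Iteration 3:
  c_3 = (0.867500 + 1.275000)/2 = 1.071250
  f(c_3) = f(1.071250) = -0.059657
  f(a) × f(c) ≥ 0, new interval: [1.071250, 1.275000]

After 3 iteration(s), the approximation is c_3 = 1.071250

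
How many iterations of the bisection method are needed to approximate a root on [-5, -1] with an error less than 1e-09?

We need (b-a)/2^n ≤ 1e-09
(-1 - (-5))/2^n ≤ 1e-09
4/2^n ≤ 1e-09
2^n ≥ 4000000000
n ≥ log₂(4000000000) = 31.90
n ≥ 32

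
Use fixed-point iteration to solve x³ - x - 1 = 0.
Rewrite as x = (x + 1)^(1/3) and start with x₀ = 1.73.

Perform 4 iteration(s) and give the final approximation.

Equation: x³ - x - 1 = 0
Fixed-point form: x = (x + 1)^(1/3)
x₀ = 1.73

x_1 = g(1.730000) = 1.397615
x_2 = g(1.397615) = 1.338422
x_3 = g(1.338422) = 1.327316
x_4 = g(1.327316) = 1.325211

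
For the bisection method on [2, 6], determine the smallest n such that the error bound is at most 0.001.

We need (b-a)/2^n ≤ 0.001
(6 - 2)/2^n ≤ 0.001
4/2^n ≤ 0.001
2^n ≥ 4000
n ≥ log₂(4000) = 11.97
n ≥ 12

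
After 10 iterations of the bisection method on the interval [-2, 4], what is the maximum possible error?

Bisection error bound: |error| ≤ (b-a)/2^n
|error| ≤ (4 - (-2))/2^10 = 6/2^10
|error| ≤ 0.0058593750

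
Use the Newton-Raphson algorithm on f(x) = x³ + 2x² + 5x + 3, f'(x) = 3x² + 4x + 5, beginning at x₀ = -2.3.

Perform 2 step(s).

f(x) = x³ + 2x² + 5x + 3
f'(x) = 3x² + 4x + 5
x₀ = -2.3

Newton-Raphson formula: x_{n+1} = x_n - f(x_n)/f'(x_n)

Iteration 1:
  f(-2.300000) = -10.087000
  f'(-2.300000) = 11.670000
  x_1 = -2.300000 - (-10.087000)/11.670000 = -1.435647
Iteration 2:
  f(-1.435647) = -3.015057
  f'(-1.435647) = 5.440659
  x_2 = -1.435647 - (-3.015057)/5.440659 = -0.881476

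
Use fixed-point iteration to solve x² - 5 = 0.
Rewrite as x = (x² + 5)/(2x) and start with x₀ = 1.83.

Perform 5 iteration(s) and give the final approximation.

Equation: x² - 5 = 0
Fixed-point form: x = (x² + 5)/(2x)
x₀ = 1.83

x_1 = g(1.830000) = 2.281120
x_2 = g(2.281120) = 2.236513
x_3 = g(2.236513) = 2.236068
x_4 = g(2.236068) = 2.236068
x_5 = g(2.236068) = 2.236068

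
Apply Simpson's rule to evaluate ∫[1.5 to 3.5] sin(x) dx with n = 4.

f(x) = sin(x)
a = 1.5, b = 3.5, n = 4
h = (b - a)/n = 0.500000

Simpson's rule: (h/3)[f(x₀) + 4f(x₁) + 2f(x₂) + ... + f(xₙ)]

x_0 = 1.5000, f(x_0) = 0.997495, coefficient = 1
x_1 = 2.0000, f(x_1) = 0.909297, coefficient = 4
x_2 = 2.5000, f(x_2) = 0.598472, coefficient = 2
x_3 = 3.0000, f(x_3) = 0.141120, coefficient = 4
x_4 = 3.5000, f(x_4) = -0.350783, coefficient = 1

I ≈ (0.500000/3) × 6.045326 = 1.007554
Exact value: 1.007194
Error: 0.000360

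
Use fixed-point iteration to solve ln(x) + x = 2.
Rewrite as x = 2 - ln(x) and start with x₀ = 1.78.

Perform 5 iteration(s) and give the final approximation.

Equation: ln(x) + x = 2
Fixed-point form: x = 2 - ln(x)
x₀ = 1.78

x_1 = g(1.780000) = 1.423387
x_2 = g(1.423387) = 1.646961
x_3 = g(1.646961) = 1.501068
x_4 = g(1.501068) = 1.593823
x_5 = g(1.593823) = 1.533864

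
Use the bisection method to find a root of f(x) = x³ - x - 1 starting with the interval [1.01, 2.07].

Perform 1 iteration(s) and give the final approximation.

f(x) = x³ - x - 1
Initial interval: [1.01, 2.07]

Iteration 1:
  c_1 = (1.010000 + 2.070000)/2 = 1.540000
  f(c_1) = f(1.540000) = 1.112264
  f(a) × f(c) < 0, new interval: [1.010000, 1.540000]

After 1 iteration(s), the approximation is c_1 = 1.540000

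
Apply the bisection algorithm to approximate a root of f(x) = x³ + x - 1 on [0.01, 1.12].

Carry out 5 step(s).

f(x) = x³ + x - 1
Initial interval: [0.01, 1.12]

Iteration 1:
  c_1 = (0.010000 + 1.120000)/2 = 0.565000
  f(c_1) = f(0.565000) = -0.254638
  f(a) × f(c) ≥ 0, new interval: [0.565000, 1.120000]
Iteration 2:
  c_2 = (0.565000 + 1.120000)/2 = 0.842500
  f(c_2) = f(0.842500) = 0.440512
  f(a) × f(c) < 0, new interval: [0.565000, 0.842500]
Iteration 3:
  c_3 = (0.565000 + 0.842500)/2 = 0.703750
  f(c_3) = f(0.703750) = 0.052292
  f(a) × f(c) < 0, new interval: [0.565000, 0.703750]
Iteration 4:
  c_4 = (0.565000 + 0.703750)/2 = 0.634375
  f(c_4) = f(0.634375) = -0.110332
  f(a) × f(c) ≥ 0, new interval: [0.634375, 0.703750]
Iteration 5:
  c_5 = (0.634375 + 0.703750)/2 = 0.669063
  f(c_5) = f(0.669063) = -0.031435
  f(a) × f(c) ≥ 0, new interval: [0.669063, 0.703750]

After 5 iteration(s), the approximation is c_5 = 0.669063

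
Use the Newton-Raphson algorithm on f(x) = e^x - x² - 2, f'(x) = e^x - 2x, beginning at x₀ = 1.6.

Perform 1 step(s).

f(x) = e^x - x² - 2
f'(x) = e^x - 2x
x₀ = 1.6

Newton-Raphson formula: x_{n+1} = x_n - f(x_n)/f'(x_n)

Iteration 1:
  f(1.600000) = 0.393032
  f'(1.600000) = 1.753032
  x_1 = 1.600000 - 0.393032/1.753032 = 1.375799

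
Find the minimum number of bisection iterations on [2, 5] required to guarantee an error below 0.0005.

We need (b-a)/2^n ≤ 0.0005
(5 - 2)/2^n ≤ 0.0005
3/2^n ≤ 0.0005
2^n ≥ 6000
n ≥ log₂(6000) = 12.55
n ≥ 13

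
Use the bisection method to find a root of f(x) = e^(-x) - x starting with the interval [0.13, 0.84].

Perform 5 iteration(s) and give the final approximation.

f(x) = e^(-x) - x
Initial interval: [0.13, 0.84]

Iteration 1:
  c_1 = (0.130000 + 0.840000)/2 = 0.485000
  f(c_1) = f(0.485000) = 0.130697
  f(a) × f(c) ≥ 0, new interval: [0.485000, 0.840000]
Iteration 2:
  c_2 = (0.485000 + 0.840000)/2 = 0.662500
  f(c_2) = f(0.662500) = -0.146939
  f(a) × f(c) < 0, new interval: [0.485000, 0.662500]
Iteration 3:
  c_3 = (0.485000 + 0.662500)/2 = 0.573750
  f(c_3) = f(0.573750) = -0.010341
  f(a) × f(c) < 0, new interval: [0.485000, 0.573750]
Iteration 4:
  c_4 = (0.485000 + 0.573750)/2 = 0.529375
  f(c_4) = f(0.529375) = 0.059598
  f(a) × f(c) ≥ 0, new interval: [0.529375, 0.573750]
Iteration 5:
  c_5 = (0.529375 + 0.573750)/2 = 0.551562
  f(c_5) = f(0.551562) = 0.024487
  f(a) × f(c) ≥ 0, new interval: [0.551562, 0.573750]

After 5 iteration(s), the approximation is c_5 = 0.551562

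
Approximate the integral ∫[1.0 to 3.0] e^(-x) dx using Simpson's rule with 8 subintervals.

f(x) = e^(-x)
a = 1.0, b = 3.0, n = 8
h = (b - a)/n = 0.250000

Simpson's rule: (h/3)[f(x₀) + 4f(x₁) + 2f(x₂) + ... + f(xₙ)]

x_0 = 1.0000, f(x_0) = 0.367879, coefficient = 1
x_1 = 1.2500, f(x_1) = 0.286505, coefficient = 4
x_2 = 1.5000, f(x_2) = 0.223130, coefficient = 2
x_3 = 1.7500, f(x_3) = 0.173774, coefficient = 4
x_4 = 2.0000, f(x_4) = 0.135335, coefficient = 2
x_5 = 2.2500, f(x_5) = 0.105399, coefficient = 4
x_6 = 2.5000, f(x_6) = 0.082085, coefficient = 2
x_7 = 2.7500, f(x_7) = 0.063928, coefficient = 4
x_8 = 3.0000, f(x_8) = 0.049787, coefficient = 1

I ≈ (0.250000/3) × 3.817191 = 0.318099
Exact value: 0.318092
Error: 0.000007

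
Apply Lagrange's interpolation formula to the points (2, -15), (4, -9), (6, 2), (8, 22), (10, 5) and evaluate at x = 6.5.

Lagrange interpolation formula:
P(x) = Σ yᵢ × Lᵢ(x)
where Lᵢ(x) = Π_{j≠i} (x - xⱼ)/(xᵢ - xⱼ)

L_0(6.5) = (6.5 - 4)/(2 - 4) × (6.5 - 6)/(2 - 6) × (6.5 - 8)/(2 - 8) × (6.5 - 10)/(2 - 10) = 0.017090
L_1(6.5) = (6.5 - 2)/(4 - 2) × (6.5 - 6)/(4 - 6) × (6.5 - 8)/(4 - 8) × (6.5 - 10)/(4 - 10) = -0.123047
L_2(6.5) = (6.5 - 2)/(6 - 2) × (6.5 - 4)/(6 - 4) × (6.5 - 8)/(6 - 8) × (6.5 - 10)/(6 - 10) = 0.922852
L_3(6.5) = (6.5 - 2)/(8 - 2) × (6.5 - 4)/(8 - 4) × (6.5 - 6)/(8 - 6) × (6.5 - 10)/(8 - 10) = 0.205078
L_4(6.5) = (6.5 - 2)/(10 - 2) × (6.5 - 4)/(10 - 4) × (6.5 - 6)/(10 - 6) × (6.5 - 8)/(10 - 8) = -0.021973

P(6.5) = (-15)×L_0(6.5) + (-9)×L_1(6.5) + 2×L_2(6.5) + 22×L_3(6.5) + 5×L_4(6.5)
P(6.5) = 7.098633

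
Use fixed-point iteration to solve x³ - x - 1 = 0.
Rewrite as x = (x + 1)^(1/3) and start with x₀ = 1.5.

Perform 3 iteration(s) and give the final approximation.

Equation: x³ - x - 1 = 0
Fixed-point form: x = (x + 1)^(1/3)
x₀ = 1.5

x_1 = g(1.500000) = 1.357209
x_2 = g(1.357209) = 1.330861
x_3 = g(1.330861) = 1.325884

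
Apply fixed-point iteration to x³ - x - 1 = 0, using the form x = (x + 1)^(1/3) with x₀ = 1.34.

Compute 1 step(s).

Equation: x³ - x - 1 = 0
Fixed-point form: x = (x + 1)^(1/3)
x₀ = 1.34

x_1 = g(1.340000) = 1.327614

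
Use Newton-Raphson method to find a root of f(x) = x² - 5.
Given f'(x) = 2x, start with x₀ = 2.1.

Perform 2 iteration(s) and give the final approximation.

f(x) = x² - 5
f'(x) = 2x
x₀ = 2.1

Newton-Raphson formula: x_{n+1} = x_n - f(x_n)/f'(x_n)

Iteration 1:
  f(2.100000) = -0.590000
  f'(2.100000) = 4.200000
  x_1 = 2.100000 - (-0.590000)/4.200000 = 2.240476
Iteration 2:
  f(2.240476) = 0.019734
  f'(2.240476) = 4.480952
  x_2 = 2.240476 - 0.019734/4.480952 = 2.236072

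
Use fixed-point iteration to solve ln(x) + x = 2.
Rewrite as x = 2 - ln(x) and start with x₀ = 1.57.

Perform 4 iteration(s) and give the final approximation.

Equation: ln(x) + x = 2
Fixed-point form: x = 2 - ln(x)
x₀ = 1.57

x_1 = g(1.570000) = 1.548924
x_2 = g(1.548924) = 1.562439
x_3 = g(1.562439) = 1.553752
x_4 = g(1.553752) = 1.559327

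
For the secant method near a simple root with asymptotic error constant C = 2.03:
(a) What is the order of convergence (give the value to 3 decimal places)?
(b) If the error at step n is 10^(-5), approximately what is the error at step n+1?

(a) Secant method has superlinear convergence with order φ = (1+√5)/2 ≈ 1.618.
    This means |e_{n+1}| ≈ C|e_n|^1.618.

(b) With |e_n| = 10^(-5) and C = 2.03:
    |e_{n+1}| ≈ 2.03 × (10^(-5))^1.618 = 2.03 × 10^(-8.09)

(a) ≈ 1.618 (golden ratio); (b) |e_{n+1}| ≈ 1.649e-08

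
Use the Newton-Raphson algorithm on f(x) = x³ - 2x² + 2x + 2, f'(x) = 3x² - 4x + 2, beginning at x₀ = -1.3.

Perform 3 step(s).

f(x) = x³ - 2x² + 2x + 2
f'(x) = 3x² - 4x + 2
x₀ = -1.3

Newton-Raphson formula: x_{n+1} = x_n - f(x_n)/f'(x_n)

Iteration 1:
  f(-1.300000) = -6.177000
  f'(-1.300000) = 12.270000
  x_1 = -1.300000 - (-6.177000)/12.270000 = -0.796577
Iteration 2:
  f(-0.796577) = -1.367680
  f'(-0.796577) = 7.089913
  x_2 = -0.796577 - (-1.367680)/7.089913 = -0.603672
Iteration 3:
  f(-0.603672) = -0.156174
  f'(-0.603672) = 5.507948
  x_3 = -0.603672 - (-0.156174)/5.507948 = -0.575318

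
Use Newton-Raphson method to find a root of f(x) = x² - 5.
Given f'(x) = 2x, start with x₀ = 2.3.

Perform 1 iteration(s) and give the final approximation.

f(x) = x² - 5
f'(x) = 2x
x₀ = 2.3

Newton-Raphson formula: x_{n+1} = x_n - f(x_n)/f'(x_n)

Iteration 1:
  f(2.300000) = 0.290000
  f'(2.300000) = 4.600000
  x_1 = 2.300000 - 0.290000/4.600000 = 2.236957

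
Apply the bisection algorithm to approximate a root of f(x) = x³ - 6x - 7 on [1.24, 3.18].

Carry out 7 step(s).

f(x) = x³ - 6x - 7
Initial interval: [1.24, 3.18]

Iteration 1:
  c_1 = (1.240000 + 3.180000)/2 = 2.210000
  f(c_1) = f(2.210000) = -9.466139
  f(a) × f(c) ≥ 0, new interval: [2.210000, 3.180000]
Iteration 2:
  c_2 = (2.210000 + 3.180000)/2 = 2.695000
  f(c_2) = f(2.695000) = -3.596148
  f(a) × f(c) ≥ 0, new interval: [2.695000, 3.180000]
Iteration 3:
  c_3 = (2.695000 + 3.180000)/2 = 2.937500
  f(c_3) = f(2.937500) = 0.722412
  f(a) × f(c) < 0, new interval: [2.695000, 2.937500]
Iteration 4:
  c_4 = (2.695000 + 2.937500)/2 = 2.816250
  f(c_4) = f(2.816250) = -1.561078
  f(a) × f(c) ≥ 0, new interval: [2.816250, 2.937500]
Iteration 5:
  c_5 = (2.816250 + 2.937500)/2 = 2.876875
  f(c_5) = f(2.876875) = -0.451054
  f(a) × f(c) ≥ 0, new interval: [2.876875, 2.937500]
Iteration 6:
  c_6 = (2.876875 + 2.937500)/2 = 2.907188
  f(c_6) = f(2.907188) = 0.127665
  f(a) × f(c) < 0, new interval: [2.876875, 2.907188]
Iteration 7:
  c_7 = (2.876875 + 2.907188)/2 = 2.892031
  f(c_7) = f(2.892031) = -0.163687
  f(a) × f(c) ≥ 0, new interval: [2.892031, 2.907188]

After 7 iteration(s), the approximation is c_7 = 2.892031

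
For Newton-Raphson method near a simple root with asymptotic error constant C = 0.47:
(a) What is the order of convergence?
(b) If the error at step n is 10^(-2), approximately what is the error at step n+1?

(a) Newton-Raphson has quadratic (order 2) convergence near simple roots.
    This means |e_{n+1}| ≈ C|e_n|².

(b) With |e_n| = 10^(-2) and C = 0.47:
    |e_{n+1}| ≈ 0.47 × (10^(-2))² = 0.47 × 10^(-4)

(a) 2 (quadratic); (b) |e_{n+1}| ≈ 4.700e-05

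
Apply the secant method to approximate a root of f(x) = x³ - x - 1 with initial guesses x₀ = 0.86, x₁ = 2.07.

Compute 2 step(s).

f(x) = x³ - x - 1
x₀ = 0.86, x₁ = 2.07

Secant formula: x_{n+1} = x_n - f(x_n)(x_n - x_{n-1})/(f(x_n) - f(x_{n-1}))

Iteration 1:
  f(0.860000) = -1.223944
  f(2.070000) = 5.799743
  x_2 = 2.070000 - 5.799743×(2.070000 - 0.860000)/(5.799743 - (-1.223944))
       = 1.070854
Iteration 2:
  f(2.070000) = 5.799743
  f(1.070854) = -0.842876
  x_3 = 1.070854 - (-0.842876)×(1.070854 - 2.070000)/(-0.842876 - 5.799743)
       = 1.197635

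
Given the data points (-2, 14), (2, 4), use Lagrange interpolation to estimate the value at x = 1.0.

Lagrange interpolation formula:
P(x) = Σ yᵢ × Lᵢ(x)
where Lᵢ(x) = Π_{j≠i} (x - xⱼ)/(xᵢ - xⱼ)

L_0(1.0) = (1.0 - 2)/(-2 - 2) = 0.250000
L_1(1.0) = (1.0 - (-2))/(2 - (-2)) = 0.750000

P(1.0) = 14×L_0(1.0) + 4×L_1(1.0)
P(1.0) = 6.500000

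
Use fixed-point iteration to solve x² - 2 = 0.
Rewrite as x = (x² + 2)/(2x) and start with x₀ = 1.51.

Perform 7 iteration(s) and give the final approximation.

Equation: x² - 2 = 0
Fixed-point form: x = (x² + 2)/(2x)
x₀ = 1.51

x_1 = g(1.510000) = 1.417252
x_2 = g(1.417252) = 1.414217
x_3 = g(1.414217) = 1.414214
x_4 = g(1.414214) = 1.414214
x_5 = g(1.414214) = 1.414214
x_6 = g(1.414214) = 1.414214
x_7 = g(1.414214) = 1.414214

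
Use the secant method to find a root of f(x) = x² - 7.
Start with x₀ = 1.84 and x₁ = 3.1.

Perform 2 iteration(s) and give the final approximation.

f(x) = x² - 7
x₀ = 1.84, x₁ = 3.1

Secant formula: x_{n+1} = x_n - f(x_n)(x_n - x_{n-1})/(f(x_n) - f(x_{n-1}))

Iteration 1:
  f(1.840000) = -3.614400
  f(3.100000) = 2.610000
  x_2 = 3.100000 - 2.610000×(3.100000 - 1.840000)/(2.610000 - (-3.614400))
       = 2.571660
Iteration 2:
  f(3.100000) = 2.610000
  f(2.571660) = -0.386565
  x_3 = 2.571660 - (-0.386565)×(2.571660 - 3.100000)/(-0.386565 - 2.610000)
       = 2.639817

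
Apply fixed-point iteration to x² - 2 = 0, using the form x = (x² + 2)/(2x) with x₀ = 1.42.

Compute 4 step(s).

Equation: x² - 2 = 0
Fixed-point form: x = (x² + 2)/(2x)
x₀ = 1.42

x_1 = g(1.420000) = 1.414225
x_2 = g(1.414225) = 1.414214
x_3 = g(1.414214) = 1.414214
x_4 = g(1.414214) = 1.414214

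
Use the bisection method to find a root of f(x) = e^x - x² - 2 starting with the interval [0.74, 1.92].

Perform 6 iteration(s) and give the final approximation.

f(x) = e^x - x² - 2
Initial interval: [0.74, 1.92]

Iteration 1:
  c_1 = (0.740000 + 1.920000)/2 = 1.330000
  f(c_1) = f(1.330000) = 0.012143
  f(a) × f(c) < 0, new interval: [0.740000, 1.330000]
Iteration 2:
  c_2 = (0.740000 + 1.330000)/2 = 1.035000
  f(c_2) = f(1.035000) = -0.256119
  f(a) × f(c) ≥ 0, new interval: [1.035000, 1.330000]
Iteration 3:
  c_3 = (1.035000 + 1.330000)/2 = 1.182500
  f(c_3) = f(1.182500) = -0.135786
  f(a) × f(c) ≥ 0, new interval: [1.182500, 1.330000]
Iteration 4:
  c_4 = (1.182500 + 1.330000)/2 = 1.256250
  f(c_4) = f(1.256250) = -0.065938
  f(a) × f(c) ≥ 0, new interval: [1.256250, 1.330000]
Iteration 5:
  c_5 = (1.256250 + 1.330000)/2 = 1.293125
  f(c_5) = f(1.293125) = -0.028015
  f(a) × f(c) ≥ 0, new interval: [1.293125, 1.330000]
Iteration 6:
  c_6 = (1.293125 + 1.330000)/2 = 1.311562
  f(c_6) = f(1.311562) = -0.008227
  f(a) × f(c) ≥ 0, new interval: [1.311562, 1.330000]

After 6 iteration(s), the approximation is c_6 = 1.311562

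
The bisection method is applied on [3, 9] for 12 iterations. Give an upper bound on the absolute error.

Bisection error bound: |error| ≤ (b-a)/2^n
|error| ≤ (9 - 3)/2^12 = 6/2^12
|error| ≤ 0.0014648438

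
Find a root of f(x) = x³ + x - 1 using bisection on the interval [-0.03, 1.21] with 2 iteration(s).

f(x) = x³ + x - 1
Initial interval: [-0.03, 1.21]

Iteration 1:
  c_1 = (-0.030000 + 1.210000)/2 = 0.590000
  f(c_1) = f(0.590000) = -0.204621
  f(a) × f(c) ≥ 0, new interval: [0.590000, 1.210000]
Iteration 2:
  c_2 = (0.590000 + 1.210000)/2 = 0.900000
  f(c_2) = f(0.900000) = 0.629000
  f(a) × f(c) < 0, new interval: [0.590000, 0.900000]

After 2 iteration(s), the approximation is c_2 = 0.900000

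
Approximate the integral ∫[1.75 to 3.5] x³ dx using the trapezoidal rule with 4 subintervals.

f(x) = x³
a = 1.75, b = 3.5, n = 4
h = (b - a)/n = 0.437500

Trapezoidal rule: (h/2)[f(x₀) + 2f(x₁) + 2f(x₂) + ... + f(xₙ)]

x_0 = 1.7500, f(x_0) = 5.359375, coefficient = 1
x_1 = 2.1875, f(x_1) = 10.467529, coefficient = 2
x_2 = 2.6250, f(x_2) = 18.087891, coefficient = 2
x_3 = 3.0625, f(x_3) = 28.722900, coefficient = 2
x_4 = 3.5000, f(x_4) = 42.875000, coefficient = 1

I ≈ (0.437500/2) × 162.791016 = 35.610535
Exact value: 35.170898
Error: 0.439636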